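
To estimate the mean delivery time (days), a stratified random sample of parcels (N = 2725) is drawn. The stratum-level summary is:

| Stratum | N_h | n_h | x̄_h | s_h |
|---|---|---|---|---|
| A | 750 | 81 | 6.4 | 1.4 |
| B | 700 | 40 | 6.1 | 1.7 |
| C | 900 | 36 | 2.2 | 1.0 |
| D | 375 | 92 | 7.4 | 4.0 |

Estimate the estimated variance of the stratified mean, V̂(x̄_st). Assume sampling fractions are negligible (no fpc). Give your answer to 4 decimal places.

V̂(x̄_st) ≈ 0.0129

V̂(x̄_st) = Σ W_h² s_h²/n_h, with W_h = N_h/N and N = 2725:
  stratum A: (750/2725)²·1.4²/81 = 0.00183299
  stratum B: (700/2725)²·1.7²/40 = 0.00476761
  stratum C: (900/2725)²·1.0²/36 = 0.00303005
  stratum D: (375/2725)²·4.0²/92 = 0.00329353
V̂(x̄_st) = 0.0129242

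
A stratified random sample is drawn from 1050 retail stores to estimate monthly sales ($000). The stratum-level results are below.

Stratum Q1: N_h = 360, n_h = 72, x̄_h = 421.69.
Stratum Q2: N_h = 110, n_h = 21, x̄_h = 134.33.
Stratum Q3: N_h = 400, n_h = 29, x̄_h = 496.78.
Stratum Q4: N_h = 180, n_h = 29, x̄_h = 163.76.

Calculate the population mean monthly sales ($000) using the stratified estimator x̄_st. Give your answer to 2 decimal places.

x̄_st ≈ 375.97

N = Σ N_h = 1050. Stratum weights W_h = N_h/N.
x̄_st = (360·421.69 + 110·134.33 + 400·496.78 + 180·163.76) / 1050 = 375.9748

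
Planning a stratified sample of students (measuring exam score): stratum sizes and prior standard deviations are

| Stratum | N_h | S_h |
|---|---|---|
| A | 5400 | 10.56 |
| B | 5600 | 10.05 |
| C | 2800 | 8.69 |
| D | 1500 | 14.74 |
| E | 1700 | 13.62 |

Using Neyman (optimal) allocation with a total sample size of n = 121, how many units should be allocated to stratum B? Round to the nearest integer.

37

Neyman allocation: n_h = n · N_h S_h / Σ N_i S_i, with n = 121.
  stratum A: N_h·S_h = 5400·10.56 = 57024.00
  stratum B: N_h·S_h = 5600·10.05 = 56280.00
  stratum C: N_h·S_h = 2800·8.69 = 24332.00
  stratum D: N_h·S_h = 1500·14.74 = 22110.00
  stratum E: N_h·S_h = 1700·13.62 = 23154.00
Σ N_h S_h = 182900.00
n for stratum B = 121·56280.00/182900.00 = 37.233 → 37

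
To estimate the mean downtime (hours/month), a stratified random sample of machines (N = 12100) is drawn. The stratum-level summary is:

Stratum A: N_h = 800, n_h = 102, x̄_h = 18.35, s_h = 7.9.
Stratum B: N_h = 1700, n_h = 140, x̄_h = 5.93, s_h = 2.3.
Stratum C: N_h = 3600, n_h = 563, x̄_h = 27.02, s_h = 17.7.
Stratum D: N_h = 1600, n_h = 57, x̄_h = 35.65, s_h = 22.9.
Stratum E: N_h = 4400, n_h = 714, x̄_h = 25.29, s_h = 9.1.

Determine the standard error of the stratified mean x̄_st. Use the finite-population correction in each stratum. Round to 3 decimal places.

SE(x̄_st) ≈ 0.461

V̂(x̄_st) = Σ W_h² (1 − n_h/N_h) s_h²/n_h, with W_h = N_h/N and N = 12100:
  stratum A: (800/12100)²·(1 − 102/800)·7.9²/102 = 0.00233361
  stratum B: (1700/12100)²·(1 − 140/1700)·2.3²/140 = 0.000684432
  stratum C: (3600/12100)²·(1 − 563/3600)·17.7²/563 = 0.0415542
  stratum D: (1600/12100)²·(1 − 57/1600)·22.9²/57 = 0.155136
  stratum E: (4400/12100)²·(1 − 714/4400)·9.1²/714 = 0.0128476
V̂(x̄_st) = 0.212555
SE(x̄_st) = √0.212555 = 0.461037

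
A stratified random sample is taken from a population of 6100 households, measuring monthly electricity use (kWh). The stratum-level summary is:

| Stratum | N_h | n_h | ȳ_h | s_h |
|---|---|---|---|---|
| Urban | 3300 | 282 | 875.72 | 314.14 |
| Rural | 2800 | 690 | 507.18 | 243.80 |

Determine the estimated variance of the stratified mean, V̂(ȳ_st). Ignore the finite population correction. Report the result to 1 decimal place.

V̂(ȳ_st) ≈ 120.6

V̂(ȳ_st) = Σ W_h² s_h²/n_h, with W_h = N_h/N and N = 6100:
  stratum Urban: (3300/6100)²·314.14²/282 = 102.415
  stratum Rural: (2800/6100)²·243.80²/690 = 18.1499
V̂(ȳ_st) = 120.565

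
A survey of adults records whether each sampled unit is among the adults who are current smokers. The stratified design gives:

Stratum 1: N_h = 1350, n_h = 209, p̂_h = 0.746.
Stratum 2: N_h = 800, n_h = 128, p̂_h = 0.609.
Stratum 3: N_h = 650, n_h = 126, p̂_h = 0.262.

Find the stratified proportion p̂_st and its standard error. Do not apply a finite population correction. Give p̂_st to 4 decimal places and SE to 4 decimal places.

p̂_st ≈ 0.5945, SE ≈ 0.0212

N = 2800; stratum weights W_h = N_h/N.
p̂_st = Σ W_h p̂_h = (1350·0.746 + 800·0.609 + 650·0.262)/2800 = 0.59450
V̂(p̂_st) = Σ W_h² p̂_h(1−p̂_h)/(n_h−1):
  stratum 1: (1350/2800)²·0.746·0.254/208 = 0.000211768
  stratum 2: (800/2800)²·0.609·0.391/127 = 0.000153057
  stratum 3: (650/2800)²·0.262·0.738/125 = 8.33601e-05
V̂(p̂_st) = 0.000448186; SE = √V̂ = 0.0211704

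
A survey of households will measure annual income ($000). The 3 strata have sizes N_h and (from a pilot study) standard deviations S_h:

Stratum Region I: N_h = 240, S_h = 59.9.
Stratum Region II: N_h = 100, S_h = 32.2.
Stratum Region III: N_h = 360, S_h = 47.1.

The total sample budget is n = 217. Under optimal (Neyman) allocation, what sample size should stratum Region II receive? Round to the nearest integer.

20

Neyman allocation: n_h = n · N_h S_h / Σ N_i S_i, with n = 217.
  stratum Region I: N_h·S_h = 240·59.9 = 14376.00
  stratum Region II: N_h·S_h = 100·32.2 = 3220.00
  stratum Region III: N_h·S_h = 360·47.1 = 16956.00
Σ N_h S_h = 34552.00
n for stratum Region II = 217·3220.00/34552.00 = 20.223 → 20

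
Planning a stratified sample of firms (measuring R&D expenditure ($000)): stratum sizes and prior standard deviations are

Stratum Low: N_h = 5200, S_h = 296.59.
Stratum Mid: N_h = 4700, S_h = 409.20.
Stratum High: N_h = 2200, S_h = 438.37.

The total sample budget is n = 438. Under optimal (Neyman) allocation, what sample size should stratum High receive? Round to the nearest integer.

Neyman allocation: n_h = n · N_h S_h / Σ N_i S_i, with n = 438.
  stratum Low: N_h·S_h = 5200·296.59 = 1542268.00
  stratum Mid: N_h·S_h = 4700·409.20 = 1923240.00
  stratum High: N_h·S_h = 2200·438.37 = 964414.00
Σ N_h S_h = 4429922.00
n for stratum High = 438·964414.00/4429922.00 = 95.355 → 95

95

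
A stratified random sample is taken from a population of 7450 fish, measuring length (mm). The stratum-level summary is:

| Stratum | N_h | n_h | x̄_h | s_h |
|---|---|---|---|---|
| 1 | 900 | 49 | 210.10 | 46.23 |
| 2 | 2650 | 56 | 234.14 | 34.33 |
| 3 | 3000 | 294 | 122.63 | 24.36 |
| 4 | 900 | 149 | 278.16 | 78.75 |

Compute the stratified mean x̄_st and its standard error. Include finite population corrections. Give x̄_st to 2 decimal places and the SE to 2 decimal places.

x̄_st ≈ 191.65, SE ≈ 2.00

x̄_st = Σ W_h x̄_h = (900·210.10 + 2650·234.14 + 3000·122.63 + 900·278.16)/7450 = 191.65034
V̂(x̄_st) = Σ W_h² (1 − n_h/N_h) s_h²/n_h, with W_h = N_h/N and N = 7450:
  stratum 1: (900/7450)²·(1 − 49/900)·46.23²/49 = 0.601882
  stratum 2: (2650/7450)²·(1 − 56/2650)·34.33²/56 = 2.60653
  stratum 3: (3000/7450)²·(1 − 294/3000)·24.36²/294 = 0.295219
  stratum 4: (900/7450)²·(1 − 149/900)·78.75²/149 = 0.506856
V̂(x̄_st) = 4.01049
SE(x̄_st) = √4.01049 = 2.00262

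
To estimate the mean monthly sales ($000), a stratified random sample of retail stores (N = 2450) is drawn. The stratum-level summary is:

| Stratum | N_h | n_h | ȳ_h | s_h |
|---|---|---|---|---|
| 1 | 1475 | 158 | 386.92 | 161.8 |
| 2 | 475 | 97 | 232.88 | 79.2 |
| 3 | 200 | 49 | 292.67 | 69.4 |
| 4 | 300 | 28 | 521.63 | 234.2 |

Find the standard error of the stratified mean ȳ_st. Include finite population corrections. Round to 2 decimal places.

SE(ȳ_st) ≈ 9.09

V̂(ȳ_st) = Σ W_h² (1 − n_h/N_h) s_h²/n_h, with W_h = N_h/N and N = 2450:
  stratum 1: (1475/2450)²·(1 − 158/1475)·161.8²/158 = 53.6223
  stratum 2: (475/2450)²·(1 − 97/475)·79.2²/97 = 1.93434
  stratum 3: (200/2450)²·(1 − 49/200)·69.4²/49 = 0.494536
  stratum 4: (300/2450)²·(1 − 28/300)·234.2²/28 = 26.6302
V̂(ȳ_st) = 82.6813
SE(ȳ_st) = √82.6813 = 9.09293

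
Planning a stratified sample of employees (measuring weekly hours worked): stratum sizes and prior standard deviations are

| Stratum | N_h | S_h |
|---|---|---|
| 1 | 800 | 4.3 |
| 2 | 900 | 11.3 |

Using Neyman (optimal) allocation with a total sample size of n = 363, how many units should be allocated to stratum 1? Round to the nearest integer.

92

Neyman allocation: n_h = n · N_h S_h / Σ N_i S_i, with n = 363.
  stratum 1: N_h·S_h = 800·4.3 = 3440.00
  stratum 2: N_h·S_h = 900·11.3 = 10170.00
Σ N_h S_h = 13610.00
n for stratum 1 = 363·3440.00/13610.00 = 91.750 → 92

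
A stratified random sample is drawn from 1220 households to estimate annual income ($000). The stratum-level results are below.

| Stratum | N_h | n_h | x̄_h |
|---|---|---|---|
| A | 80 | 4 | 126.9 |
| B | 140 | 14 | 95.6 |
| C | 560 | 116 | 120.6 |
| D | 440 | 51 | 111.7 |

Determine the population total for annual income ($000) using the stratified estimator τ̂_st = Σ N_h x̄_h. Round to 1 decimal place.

τ̂_st ≈ 140220.0

τ̂_st = Σ N_h x̄_h = 80·126.9 + 140·95.6 + 560·120.6 + 440·111.7 = 140220.0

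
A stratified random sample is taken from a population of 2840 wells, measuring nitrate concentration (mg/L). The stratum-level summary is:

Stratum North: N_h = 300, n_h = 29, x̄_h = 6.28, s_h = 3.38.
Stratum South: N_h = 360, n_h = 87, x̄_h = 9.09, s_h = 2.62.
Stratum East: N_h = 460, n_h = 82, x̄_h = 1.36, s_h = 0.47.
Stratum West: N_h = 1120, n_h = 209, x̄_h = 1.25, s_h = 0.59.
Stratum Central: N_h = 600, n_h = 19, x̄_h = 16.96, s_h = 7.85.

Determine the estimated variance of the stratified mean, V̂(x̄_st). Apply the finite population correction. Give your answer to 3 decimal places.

V̂(x̄_st) ≈ 0.145

V̂(x̄_st) = Σ W_h² (1 − n_h/N_h) s_h²/n_h, with W_h = N_h/N and N = 2840:
  stratum North: (300/2840)²·(1 − 29/300)·3.38²/29 = 0.0039709
  stratum South: (360/2840)²·(1 − 87/360)·2.62²/87 = 0.000961417
  stratum East: (460/2840)²·(1 − 82/460)·0.47²/82 = 5.80757e-05
  stratum West: (1120/2840)²·(1 − 209/1120)·0.59²/209 = 0.000210697
  stratum Central: (600/2840)²·(1 − 19/600)·7.85²/19 = 0.140177
V̂(x̄_st) = 0.145378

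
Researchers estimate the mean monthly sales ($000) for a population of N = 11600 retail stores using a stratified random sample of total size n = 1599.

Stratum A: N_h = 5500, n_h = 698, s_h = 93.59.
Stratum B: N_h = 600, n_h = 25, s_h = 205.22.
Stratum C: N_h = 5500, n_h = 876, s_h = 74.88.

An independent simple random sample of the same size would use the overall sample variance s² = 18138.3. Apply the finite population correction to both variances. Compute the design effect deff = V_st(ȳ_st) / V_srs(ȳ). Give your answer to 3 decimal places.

deff ≈ 0.817

V̂(ȳ_st) = Σ W_h² (1 − n_h/N_h) s_h²/n_h, with W_h = N_h/N and N = 11600:
  stratum A: (5500/11600)²·(1 − 698/5500)·93.59²/698 = 2.46304
  stratum B: (600/11600)²·(1 − 25/600)·205.22²/25 = 4.31919
  stratum C: (5500/11600)²·(1 − 876/5500)·74.88²/876 = 1.20974
V_st = 7.99198
V_srs = (1 − 1599/11600)·18138.3/1599 = 9.77988
deff = V_st / V_srs = 7.99198/9.77988 = 0.8172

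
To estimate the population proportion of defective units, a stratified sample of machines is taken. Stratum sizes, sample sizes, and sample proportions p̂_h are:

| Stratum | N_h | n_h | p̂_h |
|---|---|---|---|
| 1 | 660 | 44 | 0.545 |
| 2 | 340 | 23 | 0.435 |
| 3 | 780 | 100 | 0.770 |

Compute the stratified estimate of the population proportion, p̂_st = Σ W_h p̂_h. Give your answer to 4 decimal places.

N = 1780; stratum weights W_h = N_h/N.
p̂_st = Σ W_h p̂_h = (660·0.545 + 340·0.435 + 780·0.770)/1780 = 0.62258

p̂_st ≈ 0.6226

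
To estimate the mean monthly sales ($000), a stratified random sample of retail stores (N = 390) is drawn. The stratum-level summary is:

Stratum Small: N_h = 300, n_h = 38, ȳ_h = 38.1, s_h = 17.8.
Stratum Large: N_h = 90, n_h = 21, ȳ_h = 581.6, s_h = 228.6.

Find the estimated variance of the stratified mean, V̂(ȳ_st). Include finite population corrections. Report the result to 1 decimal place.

V̂(ȳ_st) = Σ W_h² (1 − n_h/N_h) s_h²/n_h, with W_h = N_h/N and N = 390:
  stratum Small: (300/390)²·(1 − 38/300)·17.8²/38 = 4.30873
  stratum Large: (90/390)²·(1 − 21/90)·228.6²/21 = 101.6
V̂(ȳ_st) = 105.909

V̂(ȳ_st) ≈ 105.9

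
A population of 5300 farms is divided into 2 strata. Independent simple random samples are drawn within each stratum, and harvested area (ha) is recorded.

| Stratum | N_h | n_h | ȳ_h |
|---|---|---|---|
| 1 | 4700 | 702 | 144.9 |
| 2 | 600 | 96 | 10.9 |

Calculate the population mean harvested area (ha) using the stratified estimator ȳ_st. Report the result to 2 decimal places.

N = Σ N_h = 5300. Stratum weights W_h = N_h/N.
ȳ_st = (4700·144.9 + 600·10.9) / 5300 = 129.7302

ȳ_st ≈ 129.73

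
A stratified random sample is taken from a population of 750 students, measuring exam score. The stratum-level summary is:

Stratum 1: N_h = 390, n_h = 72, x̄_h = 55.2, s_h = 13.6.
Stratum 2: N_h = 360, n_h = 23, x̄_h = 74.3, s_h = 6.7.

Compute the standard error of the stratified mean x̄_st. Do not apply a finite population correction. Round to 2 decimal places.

SE(x̄_st) ≈ 1.07

V̂(x̄_st) = Σ W_h² s_h²/n_h, with W_h = N_h/N and N = 750:
  stratum 1: (390/750)²·13.6²/72 = 0.694628
  stratum 2: (360/750)²·6.7²/23 = 0.449681
V̂(x̄_st) = 1.14431
SE(x̄_st) = √1.14431 = 1.06972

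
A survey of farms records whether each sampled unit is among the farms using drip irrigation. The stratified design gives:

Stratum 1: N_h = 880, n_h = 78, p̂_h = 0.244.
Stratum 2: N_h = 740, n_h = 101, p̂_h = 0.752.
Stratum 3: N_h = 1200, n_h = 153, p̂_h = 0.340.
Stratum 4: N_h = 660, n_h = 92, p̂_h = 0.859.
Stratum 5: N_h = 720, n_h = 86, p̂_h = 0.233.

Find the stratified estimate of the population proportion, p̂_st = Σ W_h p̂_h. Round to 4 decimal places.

p̂_st ≈ 0.4557

N = 4200; stratum weights W_h = N_h/N.
p̂_st = Σ W_h p̂_h = (880·0.244 + 740·0.752 + 1200·0.340 + 660·0.859 + 720·0.233)/4200 = 0.45569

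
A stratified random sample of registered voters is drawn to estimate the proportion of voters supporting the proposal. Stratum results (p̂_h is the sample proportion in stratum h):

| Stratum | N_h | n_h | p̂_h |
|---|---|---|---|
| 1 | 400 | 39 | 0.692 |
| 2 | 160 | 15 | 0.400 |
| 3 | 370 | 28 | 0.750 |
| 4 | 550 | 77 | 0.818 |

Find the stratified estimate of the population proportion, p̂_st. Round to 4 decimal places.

p̂_st ≈ 0.7218

N = 1480; stratum weights W_h = N_h/N.
p̂_st = Σ W_h p̂_h = (400·0.692 + 160·0.400 + 370·0.750 + 550·0.818)/1480 = 0.72176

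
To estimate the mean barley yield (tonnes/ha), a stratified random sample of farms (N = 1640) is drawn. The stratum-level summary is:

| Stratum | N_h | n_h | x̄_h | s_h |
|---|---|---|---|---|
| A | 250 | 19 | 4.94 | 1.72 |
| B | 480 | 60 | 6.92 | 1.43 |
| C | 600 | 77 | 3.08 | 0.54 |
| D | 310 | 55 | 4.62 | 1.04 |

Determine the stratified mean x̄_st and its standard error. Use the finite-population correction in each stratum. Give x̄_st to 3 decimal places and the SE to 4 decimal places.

x̄_st = Σ W_h x̄_h = (250·4.94 + 480·6.92 + 600·3.08 + 310·4.62)/1640 = 4.77854
V̂(x̄_st) = Σ W_h² (1 − n_h/N_h) s_h²/n_h, with W_h = N_h/N and N = 1640:
  stratum A: (250/1640)²·(1 − 19/250)·1.72²/19 = 0.00334324
  stratum B: (480/1640)²·(1 − 60/480)·1.43²/60 = 0.0025546
  stratum C: (600/1640)²·(1 − 77/600)·0.54²/77 = 0.000441837
  stratum D: (310/1640)²·(1 − 55/310)·1.04²/55 = 0.000577987
V̂(x̄_st) = 0.00691767
SE(x̄_st) = √0.00691767 = 0.0831725

x̄_st ≈ 4.779, SE ≈ 0.0832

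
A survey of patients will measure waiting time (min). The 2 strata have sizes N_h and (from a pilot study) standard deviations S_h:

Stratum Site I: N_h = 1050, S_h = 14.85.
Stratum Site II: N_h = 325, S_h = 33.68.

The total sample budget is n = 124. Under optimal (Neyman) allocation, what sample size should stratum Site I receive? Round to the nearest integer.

73

Neyman allocation: n_h = n · N_h S_h / Σ N_i S_i, with n = 124.
  stratum Site I: N_h·S_h = 1050·14.85 = 15592.50
  stratum Site II: N_h·S_h = 325·33.68 = 10946.00
Σ N_h S_h = 26538.50
n for stratum Site I = 124·15592.50/26538.50 = 72.855 → 73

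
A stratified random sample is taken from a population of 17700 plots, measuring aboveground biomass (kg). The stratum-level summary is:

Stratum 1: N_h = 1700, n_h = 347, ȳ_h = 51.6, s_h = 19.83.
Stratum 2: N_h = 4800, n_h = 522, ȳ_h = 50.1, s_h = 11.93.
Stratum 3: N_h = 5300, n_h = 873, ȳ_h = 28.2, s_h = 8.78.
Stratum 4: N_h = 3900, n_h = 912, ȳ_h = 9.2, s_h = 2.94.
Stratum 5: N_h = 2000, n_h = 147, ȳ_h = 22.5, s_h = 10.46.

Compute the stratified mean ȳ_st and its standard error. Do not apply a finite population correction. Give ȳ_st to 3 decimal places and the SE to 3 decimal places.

ȳ_st ≈ 31.556, SE ≈ 0.220

ȳ_st = Σ W_h ȳ_h = (1700·51.6 + 4800·50.1 + 5300·28.2 + 3900·9.2 + 2000·22.5)/17700 = 31.55593
V̂(ȳ_st) = Σ W_h² s_h²/n_h, with W_h = N_h/N and N = 17700:
  stratum 1: (1700/17700)²·19.83²/347 = 0.0104536
  stratum 2: (4800/17700)²·11.93²/522 = 0.0200515
  stratum 3: (5300/17700)²·8.78²/873 = 0.00791735
  stratum 4: (3900/17700)²·2.94²/912 = 0.000460132
  stratum 5: (2000/17700)²·10.46²/147 = 0.00950297
V̂(ȳ_st) = 0.0483856
SE(ȳ_st) = √0.0483856 = 0.219967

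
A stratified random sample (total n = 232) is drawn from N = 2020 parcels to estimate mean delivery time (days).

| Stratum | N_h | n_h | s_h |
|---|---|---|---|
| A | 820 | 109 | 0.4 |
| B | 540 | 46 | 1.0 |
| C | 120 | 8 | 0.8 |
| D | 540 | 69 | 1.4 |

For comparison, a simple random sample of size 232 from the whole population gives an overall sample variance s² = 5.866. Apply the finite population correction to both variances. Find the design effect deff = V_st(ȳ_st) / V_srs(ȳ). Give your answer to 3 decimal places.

deff ≈ 0.164

V̂(ȳ_st) = Σ W_h² (1 − n_h/N_h) s_h²/n_h, with W_h = N_h/N and N = 2020:
  stratum A: (820/2020)²·(1 − 109/820)·0.4²/109 = 0.000209737
  stratum B: (540/2020)²·(1 − 46/540)·1.0²/46 = 0.00142122
  stratum C: (120/2020)²·(1 − 8/120)·0.8²/8 = 0.000263504
  stratum D: (540/2020)²·(1 − 69/540)·1.4²/69 = 0.00177059
V_st = 0.00366505
V_srs = (1 − 232/2020)·5.866/232 = 0.0223805
deff = V_st / V_srs = 0.00366505/0.0223805 = 0.1638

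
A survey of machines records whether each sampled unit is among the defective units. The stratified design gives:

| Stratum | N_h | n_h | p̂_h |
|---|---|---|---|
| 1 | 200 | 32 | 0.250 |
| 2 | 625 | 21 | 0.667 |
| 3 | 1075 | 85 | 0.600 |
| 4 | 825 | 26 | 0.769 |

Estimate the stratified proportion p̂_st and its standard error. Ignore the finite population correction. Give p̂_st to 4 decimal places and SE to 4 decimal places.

N = 2725; stratum weights W_h = N_h/N.
p̂_st = Σ W_h p̂_h = (200·0.250 + 625·0.667 + 1075·0.600 + 825·0.769)/2725 = 0.64084
V̂(p̂_st) = Σ W_h² p̂_h(1−p̂_h)/(n_h−1):
  stratum 1: (200/2725)²·0.250·0.750/31 = 3.25812e-05
  stratum 2: (625/2725)²·0.667·0.333/20 = 0.000584207
  stratum 3: (1075/2725)²·0.600·0.400/84 = 0.000444648
  stratum 4: (825/2725)²·0.769·0.231/25 = 0.000651288
V̂(p̂_st) = 0.00171272; SE = √V̂ = 0.0413851

p̂_st ≈ 0.6408, SE ≈ 0.0414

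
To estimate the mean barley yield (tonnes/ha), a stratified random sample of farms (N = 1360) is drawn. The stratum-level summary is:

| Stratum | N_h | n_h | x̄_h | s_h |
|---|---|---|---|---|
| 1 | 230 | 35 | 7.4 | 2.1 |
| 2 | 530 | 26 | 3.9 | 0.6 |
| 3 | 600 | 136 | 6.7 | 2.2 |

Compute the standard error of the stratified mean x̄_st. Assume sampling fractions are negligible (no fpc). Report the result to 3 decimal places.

SE(x̄_st) ≈ 0.112

V̂(x̄_st) = Σ W_h² s_h²/n_h, with W_h = N_h/N and N = 1360:
  stratum 1: (230/1360)²·2.1²/35 = 0.0036037
  stratum 2: (530/1360)²·0.6²/26 = 0.00210282
  stratum 3: (600/1360)²·2.2²/136 = 0.00692678
V̂(x̄_st) = 0.0126333
SE(x̄_st) = √0.0126333 = 0.112398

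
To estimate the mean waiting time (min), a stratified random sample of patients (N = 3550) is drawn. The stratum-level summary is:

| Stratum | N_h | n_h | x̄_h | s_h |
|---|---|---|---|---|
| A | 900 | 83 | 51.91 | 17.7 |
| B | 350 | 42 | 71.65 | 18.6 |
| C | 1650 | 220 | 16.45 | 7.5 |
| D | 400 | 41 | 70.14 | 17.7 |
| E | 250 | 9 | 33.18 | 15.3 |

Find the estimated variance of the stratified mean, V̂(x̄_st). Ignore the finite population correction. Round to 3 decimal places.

V̂(x̄_st) ≈ 0.604

V̂(x̄_st) = Σ W_h² s_h²/n_h, with W_h = N_h/N and N = 3550:
  stratum A: (900/3550)²·17.7²/83 = 0.242603
  stratum B: (350/3550)²·18.6²/42 = 0.0800674
  stratum C: (1650/3550)²·7.5²/220 = 0.0552346
  stratum D: (400/3550)²·17.7²/41 = 0.0970121
  stratum E: (250/3550)²·15.3²/9 = 0.128992
V̂(x̄_st) = 0.60391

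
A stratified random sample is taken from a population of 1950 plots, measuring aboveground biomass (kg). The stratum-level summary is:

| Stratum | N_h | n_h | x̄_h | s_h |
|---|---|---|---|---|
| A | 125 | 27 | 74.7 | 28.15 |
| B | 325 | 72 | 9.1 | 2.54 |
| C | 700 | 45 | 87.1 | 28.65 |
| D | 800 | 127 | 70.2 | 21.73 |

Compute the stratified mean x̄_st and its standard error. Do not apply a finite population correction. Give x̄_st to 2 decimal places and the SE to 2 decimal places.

x̄_st ≈ 66.37, SE ≈ 1.76

x̄_st = Σ W_h x̄_h = (125·74.7 + 325·9.1 + 700·87.1 + 800·70.2)/1950 = 66.37179
V̂(x̄_st) = Σ W_h² s_h²/n_h, with W_h = N_h/N and N = 1950:
  stratum A: (125/1950)²·28.15²/27 = 0.120599
  stratum B: (325/1950)²·2.54²/72 = 0.00248904
  stratum C: (700/1950)²·28.65²/45 = 2.35052
  stratum D: (800/1950)²·21.73²/127 = 0.625787
V̂(x̄_st) = 3.09939
SE(x̄_st) = √3.09939 = 1.76051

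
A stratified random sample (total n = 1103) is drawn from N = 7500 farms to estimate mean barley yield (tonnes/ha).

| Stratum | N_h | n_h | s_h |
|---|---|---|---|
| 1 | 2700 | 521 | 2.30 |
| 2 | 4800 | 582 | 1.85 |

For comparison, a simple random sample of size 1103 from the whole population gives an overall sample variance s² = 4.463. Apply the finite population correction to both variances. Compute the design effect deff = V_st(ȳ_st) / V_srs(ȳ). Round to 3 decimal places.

V̂(ȳ_st) = Σ W_h² (1 − n_h/N_h) s_h²/n_h, with W_h = N_h/N and N = 7500:
  stratum 1: (2700/7500)²·(1 − 521/2700)·2.30²/521 = 0.00106198
  stratum 2: (4800/7500)²·(1 − 582/4800)·1.85²/582 = 0.00211663
V_st = 0.00317861
V_srs = (1 − 1103/7500)·4.463/1103 = 0.00345117
deff = V_st / V_srs = 0.00317861/0.00345117 = 0.9210

deff ≈ 0.921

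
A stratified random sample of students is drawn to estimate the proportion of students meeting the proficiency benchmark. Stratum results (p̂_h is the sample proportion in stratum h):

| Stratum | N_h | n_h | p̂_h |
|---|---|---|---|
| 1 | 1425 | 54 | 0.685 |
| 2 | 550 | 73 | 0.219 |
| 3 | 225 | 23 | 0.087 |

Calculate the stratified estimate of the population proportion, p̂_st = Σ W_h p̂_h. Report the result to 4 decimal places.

p̂_st ≈ 0.5073

N = 2200; stratum weights W_h = N_h/N.
p̂_st = Σ W_h p̂_h = (1425·0.685 + 550·0.219 + 225·0.087)/2200 = 0.50734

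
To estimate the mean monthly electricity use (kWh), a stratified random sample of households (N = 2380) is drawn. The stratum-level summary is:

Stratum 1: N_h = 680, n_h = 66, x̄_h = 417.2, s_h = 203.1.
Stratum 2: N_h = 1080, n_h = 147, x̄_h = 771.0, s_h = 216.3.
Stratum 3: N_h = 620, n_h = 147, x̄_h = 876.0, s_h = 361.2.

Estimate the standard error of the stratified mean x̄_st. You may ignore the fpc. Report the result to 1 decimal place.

SE(x̄_st) ≈ 13.3

V̂(x̄_st) = Σ W_h² s_h²/n_h, with W_h = N_h/N and N = 2380:
  stratum 1: (680/2380)²·203.1²/66 = 51.0199
  stratum 2: (1080/2380)²·216.3²/147 = 65.5374
  stratum 3: (620/2380)²·361.2²/147 = 60.2293
V̂(x̄_st) = 176.787
SE(x̄_st) = √176.787 = 13.2961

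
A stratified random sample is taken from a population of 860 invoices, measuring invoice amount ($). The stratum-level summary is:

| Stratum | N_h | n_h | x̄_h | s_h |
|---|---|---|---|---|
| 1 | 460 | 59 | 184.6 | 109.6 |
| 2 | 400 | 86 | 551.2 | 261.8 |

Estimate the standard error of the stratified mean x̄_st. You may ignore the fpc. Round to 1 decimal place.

V̂(x̄_st) = Σ W_h² s_h²/n_h, with W_h = N_h/N and N = 860:
  stratum 1: (460/860)²·109.6²/59 = 58.2489
  stratum 2: (400/860)²·261.8²/86 = 172.411
V̂(x̄_st) = 230.659
SE(x̄_st) = √230.659 = 15.1875

SE(x̄_st) ≈ 15.2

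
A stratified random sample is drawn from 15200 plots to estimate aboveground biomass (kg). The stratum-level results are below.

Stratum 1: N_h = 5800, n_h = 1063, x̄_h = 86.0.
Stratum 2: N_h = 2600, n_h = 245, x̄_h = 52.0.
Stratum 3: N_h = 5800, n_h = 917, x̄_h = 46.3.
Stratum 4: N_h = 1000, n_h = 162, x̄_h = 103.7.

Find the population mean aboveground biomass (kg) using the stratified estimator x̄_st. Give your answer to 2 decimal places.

x̄_st ≈ 66.20

N = Σ N_h = 15200. Stratum weights W_h = N_h/N.
x̄_st = (5800·86.0 + 2600·52.0 + 5800·46.3 + 1000·103.7) / 15200 = 66.2000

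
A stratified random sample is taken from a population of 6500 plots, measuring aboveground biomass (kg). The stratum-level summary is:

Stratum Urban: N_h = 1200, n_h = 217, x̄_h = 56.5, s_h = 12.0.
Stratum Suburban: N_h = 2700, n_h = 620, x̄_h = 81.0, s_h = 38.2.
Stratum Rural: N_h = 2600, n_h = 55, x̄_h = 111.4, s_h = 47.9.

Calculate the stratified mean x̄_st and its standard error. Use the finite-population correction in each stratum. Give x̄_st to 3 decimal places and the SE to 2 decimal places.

x̄_st = Σ W_h x̄_h = (1200·56.5 + 2700·81.0 + 2600·111.4)/6500 = 88.63692
V̂(x̄_st) = Σ W_h² (1 − n_h/N_h) s_h²/n_h, with W_h = N_h/N and N = 6500:
  stratum Urban: (1200/6500)²·(1 − 217/1200)·12.0²/217 = 0.0185272
  stratum Suburban: (2700/6500)²·(1 − 620/2700)·38.2²/620 = 0.312849
  stratum Rural: (2600/6500)²·(1 − 55/2600)·47.9²/55 = 6.53345
V̂(x̄_st) = 6.86483
SE(x̄_st) = √6.86483 = 2.62008

x̄_st ≈ 88.637, SE ≈ 2.62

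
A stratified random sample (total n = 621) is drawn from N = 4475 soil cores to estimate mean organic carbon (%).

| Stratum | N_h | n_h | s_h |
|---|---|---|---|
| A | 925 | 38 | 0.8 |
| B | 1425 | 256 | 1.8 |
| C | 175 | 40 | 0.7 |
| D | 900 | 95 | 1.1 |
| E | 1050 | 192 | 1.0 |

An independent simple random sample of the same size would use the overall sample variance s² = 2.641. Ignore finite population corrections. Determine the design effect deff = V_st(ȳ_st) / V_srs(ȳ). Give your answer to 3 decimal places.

V̂(ȳ_st) = Σ W_h² s_h²/n_h, with W_h = N_h/N and N = 4475:
  stratum A: (925/4475)²·0.8²/38 = 0.000719604
  stratum B: (1425/4475)²·1.8²/256 = 0.00128336
  stratum C: (175/4475)²·0.7²/40 = 1.87338e-05
  stratum D: (900/4475)²·1.1²/95 = 0.000515182
  stratum E: (1050/4475)²·1.0²/192 = 0.000286742
V_st = 0.00282362
V_srs = s²/n = 2.641/621 = 0.00425282
deff = V_st / V_srs = 0.00282362/0.00425282 = 0.6639

deff ≈ 0.664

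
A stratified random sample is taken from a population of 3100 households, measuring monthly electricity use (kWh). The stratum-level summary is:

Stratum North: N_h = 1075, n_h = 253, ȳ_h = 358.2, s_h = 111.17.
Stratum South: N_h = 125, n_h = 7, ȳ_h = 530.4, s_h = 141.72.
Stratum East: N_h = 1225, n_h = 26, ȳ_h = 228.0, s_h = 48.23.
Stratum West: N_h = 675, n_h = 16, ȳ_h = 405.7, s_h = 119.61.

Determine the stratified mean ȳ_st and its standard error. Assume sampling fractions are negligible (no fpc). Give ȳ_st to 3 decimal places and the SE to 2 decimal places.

ȳ_st = Σ W_h ȳ_h = (1075·358.2 + 125·530.4 + 1225·228.0 + 675·405.7)/3100 = 324.03629
V̂(ȳ_st) = Σ W_h² s_h²/n_h, with W_h = N_h/N and N = 3100:
  stratum North: (1075/3100)²·111.17²/253 = 5.87419
  stratum South: (125/3100)²·141.72²/7 = 4.6651
  stratum East: (1225/3100)²·48.23²/26 = 13.9704
  stratum West: (675/3100)²·119.61²/16 = 42.3935
V̂(ȳ_st) = 66.9032
SE(ȳ_st) = √66.9032 = 8.17944

ȳ_st ≈ 324.036, SE ≈ 8.18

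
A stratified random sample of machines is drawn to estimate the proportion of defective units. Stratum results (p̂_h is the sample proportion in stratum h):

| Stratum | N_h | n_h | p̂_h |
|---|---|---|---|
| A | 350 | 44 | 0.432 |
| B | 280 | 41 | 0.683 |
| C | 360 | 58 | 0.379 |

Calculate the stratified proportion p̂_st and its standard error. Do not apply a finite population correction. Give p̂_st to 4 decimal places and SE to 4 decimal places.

N = 990; stratum weights W_h = N_h/N.
p̂_st = Σ W_h p̂_h = (350·0.432 + 280·0.683 + 360·0.379)/990 = 0.48372
V̂(p̂_st) = Σ W_h² p̂_h(1−p̂_h)/(n_h−1):
  stratum A: (350/990)²·0.432·0.568/43 = 0.00071323
  stratum B: (280/990)²·0.683·0.317/40 = 0.000432978
  stratum C: (360/990)²·0.379·0.621/57 = 0.000545997
V̂(p̂_st) = 0.0016922; SE = √V̂ = 0.0411364

p̂_st ≈ 0.4837, SE ≈ 0.0411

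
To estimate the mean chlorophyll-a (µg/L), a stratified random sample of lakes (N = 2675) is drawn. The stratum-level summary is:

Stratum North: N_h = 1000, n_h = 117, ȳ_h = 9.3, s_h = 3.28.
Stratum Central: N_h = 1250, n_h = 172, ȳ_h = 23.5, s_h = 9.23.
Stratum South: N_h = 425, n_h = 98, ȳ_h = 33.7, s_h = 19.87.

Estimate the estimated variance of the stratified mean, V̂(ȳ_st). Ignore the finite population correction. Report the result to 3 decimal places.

V̂(ȳ_st) = Σ W_h² s_h²/n_h, with W_h = N_h/N and N = 2675:
  stratum North: (1000/2675)²·3.28²/117 = 0.0128503
  stratum Central: (1250/2675)²·9.23²/172 = 0.108155
  stratum South: (425/2675)²·19.87²/98 = 0.101695
V̂(ȳ_st) = 0.222701

V̂(ȳ_st) ≈ 0.223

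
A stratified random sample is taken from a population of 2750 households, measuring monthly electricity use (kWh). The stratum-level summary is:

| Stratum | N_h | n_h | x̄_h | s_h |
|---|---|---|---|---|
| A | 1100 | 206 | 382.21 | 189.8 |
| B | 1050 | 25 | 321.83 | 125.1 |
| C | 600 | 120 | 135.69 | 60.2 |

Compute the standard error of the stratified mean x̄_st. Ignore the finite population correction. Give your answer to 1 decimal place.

V̂(x̄_st) = Σ W_h² s_h²/n_h, with W_h = N_h/N and N = 2750:
  stratum A: (1100/2750)²·189.8²/206 = 27.9798
  stratum B: (1050/2750)²·125.1²/25 = 91.2615
  stratum C: (600/2750)²·60.2²/120 = 1.43764
V̂(x̄_st) = 120.679
SE(x̄_st) = √120.679 = 10.9854

SE(x̄_st) ≈ 11.0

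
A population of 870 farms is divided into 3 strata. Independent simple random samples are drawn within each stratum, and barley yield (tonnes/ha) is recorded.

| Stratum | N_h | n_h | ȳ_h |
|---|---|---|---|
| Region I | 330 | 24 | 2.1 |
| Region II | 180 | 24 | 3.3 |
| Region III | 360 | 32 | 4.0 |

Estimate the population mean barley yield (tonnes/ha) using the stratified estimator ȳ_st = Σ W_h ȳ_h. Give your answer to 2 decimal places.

ȳ_st ≈ 3.13

N = Σ N_h = 870. Stratum weights W_h = N_h/N.
ȳ_st = (330·2.1 + 180·3.3 + 360·4.0) / 870 = 3.1345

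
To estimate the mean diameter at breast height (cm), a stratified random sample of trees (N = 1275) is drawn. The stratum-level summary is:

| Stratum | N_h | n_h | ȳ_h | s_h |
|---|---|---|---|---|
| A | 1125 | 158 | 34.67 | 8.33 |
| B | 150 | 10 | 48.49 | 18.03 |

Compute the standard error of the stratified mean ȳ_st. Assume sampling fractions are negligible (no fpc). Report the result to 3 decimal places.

SE(ȳ_st) ≈ 0.890

V̂(ȳ_st) = Σ W_h² s_h²/n_h, with W_h = N_h/N and N = 1275:
  stratum A: (1125/1275)²·8.33²/158 = 0.341915
  stratum B: (150/1275)²·18.03²/10 = 0.449939
V̂(ȳ_st) = 0.791854
SE(ȳ_st) = √0.791854 = 0.889862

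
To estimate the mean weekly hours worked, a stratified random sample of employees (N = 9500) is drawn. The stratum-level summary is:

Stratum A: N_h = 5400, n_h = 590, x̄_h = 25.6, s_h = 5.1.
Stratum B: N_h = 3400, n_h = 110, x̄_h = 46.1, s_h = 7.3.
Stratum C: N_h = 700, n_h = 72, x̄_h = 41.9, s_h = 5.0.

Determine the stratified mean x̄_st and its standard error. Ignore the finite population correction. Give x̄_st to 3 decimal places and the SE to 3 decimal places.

x̄_st = Σ W_h x̄_h = (5400·25.6 + 3400·46.1 + 700·41.9)/9500 = 34.13789
V̂(x̄_st) = Σ W_h² s_h²/n_h, with W_h = N_h/N and N = 9500:
  stratum A: (5400/9500)²·5.1²/590 = 0.0142439
  stratum B: (3400/9500)²·7.3²/110 = 0.0620531
  stratum C: (700/9500)²·5.0²/72 = 0.0018852
V̂(x̄_st) = 0.0781822
SE(x̄_st) = √0.0781822 = 0.279611

x̄_st ≈ 34.138, SE ≈ 0.280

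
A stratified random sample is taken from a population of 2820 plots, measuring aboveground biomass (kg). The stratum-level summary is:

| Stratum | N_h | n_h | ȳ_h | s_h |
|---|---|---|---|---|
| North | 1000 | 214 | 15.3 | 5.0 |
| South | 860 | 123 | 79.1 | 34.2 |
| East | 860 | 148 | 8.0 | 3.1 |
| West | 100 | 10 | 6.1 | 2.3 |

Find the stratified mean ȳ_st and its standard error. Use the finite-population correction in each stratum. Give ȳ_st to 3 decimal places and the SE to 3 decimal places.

ȳ_st = Σ W_h ȳ_h = (1000·15.3 + 860·79.1 + 860·8.0 + 100·6.1)/2820 = 32.20426
V̂(ȳ_st) = Σ W_h² (1 − n_h/N_h) s_h²/n_h, with W_h = N_h/N and N = 2820:
  stratum North: (1000/2820)²·(1 − 214/1000)·5.0²/214 = 0.0115465
  stratum South: (860/2820)²·(1 − 123/860)·34.2²/123 = 0.757905
  stratum East: (860/2820)²·(1 − 148/860)·3.1²/148 = 0.00499968
  stratum West: (100/2820)²·(1 − 10/100)·2.3²/10 = 0.000598687
V̂(ȳ_st) = 0.77505
SE(ȳ_st) = √0.77505 = 0.880369

ȳ_st ≈ 32.204, SE ≈ 0.880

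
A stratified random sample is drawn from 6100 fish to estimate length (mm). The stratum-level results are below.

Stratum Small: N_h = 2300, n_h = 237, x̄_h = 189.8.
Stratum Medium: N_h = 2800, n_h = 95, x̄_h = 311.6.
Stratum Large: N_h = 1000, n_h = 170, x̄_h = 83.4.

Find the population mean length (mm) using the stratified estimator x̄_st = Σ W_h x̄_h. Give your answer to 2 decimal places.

N = Σ N_h = 6100. Stratum weights W_h = N_h/N.
x̄_st = (2300·189.8 + 2800·311.6 + 1000·83.4) / 6100 = 228.2656

x̄_st ≈ 228.27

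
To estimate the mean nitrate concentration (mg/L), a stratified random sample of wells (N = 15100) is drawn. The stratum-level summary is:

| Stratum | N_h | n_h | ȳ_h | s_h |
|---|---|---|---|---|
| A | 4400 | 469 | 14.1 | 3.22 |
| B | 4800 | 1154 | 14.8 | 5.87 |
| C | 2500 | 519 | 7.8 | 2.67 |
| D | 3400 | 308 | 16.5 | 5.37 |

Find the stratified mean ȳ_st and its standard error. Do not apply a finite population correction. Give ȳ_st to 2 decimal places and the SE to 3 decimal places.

ȳ_st = Σ W_h ȳ_h = (4400·14.1 + 4800·14.8 + 2500·7.8 + 3400·16.5)/15100 = 13.81987
V̂(ȳ_st) = Σ W_h² s_h²/n_h, with W_h = N_h/N and N = 15100:
  stratum A: (4400/15100)²·3.22²/469 = 0.00187711
  stratum B: (4800/15100)²·5.87²/1154 = 0.00301716
  stratum C: (2500/15100)²·2.67²/519 = 0.000376514
  stratum D: (3400/15100)²·5.37²/308 = 0.00474681
V̂(ȳ_st) = 0.0100176
SE(ȳ_st) = √0.0100176 = 0.100088

ȳ_st ≈ 13.82, SE ≈ 0.100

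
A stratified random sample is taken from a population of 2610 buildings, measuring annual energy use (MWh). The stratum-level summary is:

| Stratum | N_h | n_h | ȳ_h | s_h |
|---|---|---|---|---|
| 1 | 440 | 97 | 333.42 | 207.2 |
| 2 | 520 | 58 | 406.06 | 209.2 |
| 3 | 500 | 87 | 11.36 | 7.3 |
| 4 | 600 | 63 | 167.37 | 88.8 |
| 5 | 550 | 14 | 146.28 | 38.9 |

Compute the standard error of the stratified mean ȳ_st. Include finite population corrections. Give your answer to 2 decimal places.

SE(ȳ_st) ≈ 6.86

V̂(ȳ_st) = Σ W_h² (1 − n_h/N_h) s_h²/n_h, with W_h = N_h/N and N = 2610:
  stratum 1: (440/2610)²·(1 − 97/440)·207.2²/97 = 9.80559
  stratum 2: (520/2610)²·(1 − 58/520)·209.2²/58 = 26.6109
  stratum 3: (500/2610)²·(1 − 87/500)·7.3²/87 = 0.018568
  stratum 4: (600/2610)²·(1 − 63/600)·88.8²/63 = 5.92011
  stratum 5: (550/2610)²·(1 − 14/550)·38.9²/14 = 4.67754
V̂(ȳ_st) = 47.0327
SE(ȳ_st) = √47.0327 = 6.85804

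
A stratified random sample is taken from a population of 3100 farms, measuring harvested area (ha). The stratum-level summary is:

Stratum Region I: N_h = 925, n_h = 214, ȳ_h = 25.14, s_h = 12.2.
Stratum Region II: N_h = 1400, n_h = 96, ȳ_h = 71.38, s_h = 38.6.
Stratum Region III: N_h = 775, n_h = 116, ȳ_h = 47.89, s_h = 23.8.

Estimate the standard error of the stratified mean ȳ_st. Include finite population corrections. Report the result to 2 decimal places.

V̂(ȳ_st) = Σ W_h² (1 − n_h/N_h) s_h²/n_h, with W_h = N_h/N and N = 3100:
  stratum Region I: (925/3100)²·(1 − 214/925)·12.2²/214 = 0.0475986
  stratum Region II: (1400/3100)²·(1 − 96/1400)·38.6²/96 = 2.94839
  stratum Region III: (775/3100)²·(1 − 116/775)·23.8²/116 = 0.259513
V̂(ȳ_st) = 3.25551
SE(ȳ_st) = √3.25551 = 1.8043

SE(ȳ_st) ≈ 1.80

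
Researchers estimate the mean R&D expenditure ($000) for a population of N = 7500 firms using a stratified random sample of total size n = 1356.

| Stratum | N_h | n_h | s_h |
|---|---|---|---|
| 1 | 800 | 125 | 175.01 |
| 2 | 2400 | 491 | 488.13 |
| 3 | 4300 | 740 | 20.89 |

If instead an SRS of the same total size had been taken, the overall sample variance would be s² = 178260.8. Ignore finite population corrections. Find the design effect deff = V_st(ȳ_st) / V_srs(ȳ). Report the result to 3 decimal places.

deff ≈ 0.401

V̂(ȳ_st) = Σ W_h² s_h²/n_h, with W_h = N_h/N and N = 7500:
  stratum 1: (800/7500)²·175.01²/125 = 2.78787
  stratum 2: (2400/7500)²·488.13²/491 = 49.6923
  stratum 3: (4300/7500)²·20.89²/740 = 0.193847
V_st = 52.6741
V_srs = s²/n = 178260.8/1356 = 131.461
deff = V_st / V_srs = 52.6741/131.461 = 0.4007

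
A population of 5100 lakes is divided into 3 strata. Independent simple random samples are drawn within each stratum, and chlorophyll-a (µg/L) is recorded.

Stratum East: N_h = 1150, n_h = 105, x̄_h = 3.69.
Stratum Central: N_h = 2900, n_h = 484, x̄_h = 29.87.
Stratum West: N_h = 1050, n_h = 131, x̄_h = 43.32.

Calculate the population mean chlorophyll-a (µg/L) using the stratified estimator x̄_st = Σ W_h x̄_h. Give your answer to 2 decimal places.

N = Σ N_h = 5100. Stratum weights W_h = N_h/N.
x̄_st = (1150·3.69 + 2900·29.87 + 1050·43.32) / 5100 = 26.7358

x̄_st ≈ 26.74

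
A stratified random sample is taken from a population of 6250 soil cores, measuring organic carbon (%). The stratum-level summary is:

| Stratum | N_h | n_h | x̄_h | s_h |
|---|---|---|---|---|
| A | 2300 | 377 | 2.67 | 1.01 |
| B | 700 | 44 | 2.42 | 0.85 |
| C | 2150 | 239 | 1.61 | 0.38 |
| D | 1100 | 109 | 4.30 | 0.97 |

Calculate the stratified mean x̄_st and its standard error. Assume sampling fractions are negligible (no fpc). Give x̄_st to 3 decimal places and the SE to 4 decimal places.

x̄_st ≈ 2.564, SE ≈ 0.0302

x̄_st = Σ W_h x̄_h = (2300·2.67 + 700·2.42 + 2150·1.61 + 1100·4.30)/6250 = 2.56424
V̂(x̄_st) = Σ W_h² s_h²/n_h, with W_h = N_h/N and N = 6250:
  stratum A: (2300/6250)²·1.01²/377 = 0.000366435
  stratum B: (700/6250)²·0.85²/44 = 0.000205978
  stratum C: (2150/6250)²·0.38²/239 = 7.14967e-05
  stratum D: (1100/6250)²·0.97²/109 = 0.000267388
V̂(x̄_st) = 0.000911298
SE(x̄_st) = √0.000911298 = 0.0301877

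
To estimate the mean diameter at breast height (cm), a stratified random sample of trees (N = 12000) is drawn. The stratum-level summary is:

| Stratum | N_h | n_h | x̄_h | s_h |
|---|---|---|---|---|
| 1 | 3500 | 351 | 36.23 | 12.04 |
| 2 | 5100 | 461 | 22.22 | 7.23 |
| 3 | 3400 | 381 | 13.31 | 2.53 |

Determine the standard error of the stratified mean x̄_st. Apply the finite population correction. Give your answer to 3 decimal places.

V̂(x̄_st) = Σ W_h² (1 − n_h/N_h) s_h²/n_h, with W_h = N_h/N and N = 12000:
  stratum 1: (3500/12000)²·(1 − 351/3500)·12.04²/351 = 0.03161
  stratum 2: (5100/12000)²·(1 − 461/5100)·7.23²/461 = 0.0186298
  stratum 3: (3400/12000)²·(1 − 381/3400)·2.53²/381 = 0.00119756
V̂(x̄_st) = 0.0514373
SE(x̄_st) = √0.0514373 = 0.226798

SE(x̄_st) ≈ 0.227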